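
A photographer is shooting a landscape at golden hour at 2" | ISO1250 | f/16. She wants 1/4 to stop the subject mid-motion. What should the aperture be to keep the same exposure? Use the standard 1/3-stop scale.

Shutter speed: 2 → 1.6 → 1.3 → 1 → 0.8 → 0.6 → 0.5 → 0.4 → 0.3 → 1/4 — 3 stops shorter (darker).
Need 3 stops brighter from the aperture: f/16 → f/14 → f/13 → f/11 → f/10 → f/9 → f/8 → f/7.1 → f/6.3 → f/5.6.

f/5.6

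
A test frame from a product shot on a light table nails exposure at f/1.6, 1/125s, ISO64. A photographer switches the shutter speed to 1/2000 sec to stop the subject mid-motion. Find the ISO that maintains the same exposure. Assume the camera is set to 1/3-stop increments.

ISO 1000

Shutter speed: 1/125 → 1/160 → 1/200 → 1/250 → 1/320 → 1/400 → 1/500 → 1/640 → 1/800 → 1/1000 → 1/1250 → 1/1600 → 1/2000 — 4 stops shorter (darker).
Need 4 stops brighter from the ISO: 64 → 80 → 100 → 125 → 160 → 200 → 250 → 320 → 400 → 500 → 640 → 800 → 1000.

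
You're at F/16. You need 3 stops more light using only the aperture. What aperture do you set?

Aperture: f/16 → f/11 → f/8 → f/5.6 — 3 stops larger aperture (brighter).

f/5.6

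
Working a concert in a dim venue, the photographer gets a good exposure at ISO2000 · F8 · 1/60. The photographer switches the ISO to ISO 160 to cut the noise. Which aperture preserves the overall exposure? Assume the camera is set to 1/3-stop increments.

ISO: 2000 → 1600 → 1250 → 1000 → 800 → 640 → 500 → 400 → 320 → 250 → 200 → 160 — 3 2/3 stops dropped (darker).
Need 3 2/3 stops brighter from the aperture: f/8 → f/7.1 → f/6.3 → f/5.6 → f/5 → f/4.5 → f/4 → f/3.5 → f/3.2 → f/2.8 → f/2.5 → f/2.2.

f/2.2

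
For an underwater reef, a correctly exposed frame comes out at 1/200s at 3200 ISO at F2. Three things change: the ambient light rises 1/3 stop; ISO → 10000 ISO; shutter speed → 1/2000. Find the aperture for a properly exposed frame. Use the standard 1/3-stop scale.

Scene light: 1/3 stop brighter.
ISO: 3200 → 4000 → 5000 → 6400 → 8000 → 10000 — 1 2/3 stops higher (brighter).
Shutter speed: 1/200 → 1/250 → 1/320 → 1/400 → 1/500 → 1/640 → 1/800 → 1/1000 → 1/1250 → 1/1600 → 1/2000 — 3 1/3 stops shorter (darker).
Net so far: 1 1/3 stops darker. Aperture: f/2 → f/1.8 → f/1.6 → f/1.4 → f/1.2.

f/1.2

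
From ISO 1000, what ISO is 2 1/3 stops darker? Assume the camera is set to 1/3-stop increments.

ISO: 1000 → 800 → 640 → 500 → 400 → 320 → 250 → 200 — 2 1/3 stops dropped (darker).

ISO 200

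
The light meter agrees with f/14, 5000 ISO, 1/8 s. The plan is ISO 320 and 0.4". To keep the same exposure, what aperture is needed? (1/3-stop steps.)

f/6.3

ISO: 5000 → 4000 → 3200 → 2500 → 2000 → 1600 → 1250 → 1000 → 800 → 640 → 500 → 400 → 320 — 4 stops lower (darker).
Shutter speed: 1/8 → 1/6 → 1/5 → 1/4 → 0.3 → 0.4 — 1 2/3 stops longer (brighter).
Net change so far: 2 1/3 stops darker. Offset with the aperture: f/14 → f/13 → f/11 → f/10 → f/9 → f/8 → f/7.1 → f/6.3.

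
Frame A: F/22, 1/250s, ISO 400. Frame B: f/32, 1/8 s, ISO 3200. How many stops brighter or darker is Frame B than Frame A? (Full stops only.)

7 stops brighter

Aperture: f/22 → f/32 — 1 stop narrower (darker).
Shutter speed: 1/250 → 1/125 → 1/60 → 1/30 → 1/15 → 1/8 — 5 stops longer (brighter).
ISO: 400 → 800 → 1600 → 3200 — 3 stops higher (brighter).
Net: −1 +5 +3 = +7 stops.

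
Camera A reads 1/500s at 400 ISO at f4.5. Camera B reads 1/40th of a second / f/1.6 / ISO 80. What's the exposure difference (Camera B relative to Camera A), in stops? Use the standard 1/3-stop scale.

4 1/3 stops brighter

Aperture: f/4.5 → f/4 → f/3.5 → f/3.2 → f/2.8 → f/2.5 → f/2.2 → f/2 → f/1.8 → f/1.6 — 3 stops wider (brighter).
Shutter speed: 1/500 → 1/400 → 1/320 → 1/250 → 1/200 → 1/160 → 1/125 → 1/100 → 1/80 → 1/60 → 1/50 → 1/40 — 3 2/3 stops longer (brighter).
ISO: 400 → 320 → 250 → 200 → 160 → 125 → 100 → 80 — 2 1/3 stops lower (darker).
Net: +3 +3 2/3 −2 1/3 = +4 1/3 stops.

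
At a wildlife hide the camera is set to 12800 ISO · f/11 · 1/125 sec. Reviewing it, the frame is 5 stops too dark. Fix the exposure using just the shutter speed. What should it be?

Underexposed by 5 stops → need 5 stops brighter.
Shutter speed: 1/125 → 1/60 → 1/30 → 1/15 → 1/8 → 1/4.

1/4s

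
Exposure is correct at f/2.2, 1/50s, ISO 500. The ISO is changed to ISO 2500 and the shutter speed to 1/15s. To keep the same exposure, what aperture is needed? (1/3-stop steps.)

ISO: 500 → 640 → 800 → 1000 → 1250 → 1600 → 2000 → 2500 — 2 1/3 stops higher (brighter).
Shutter speed: 1/50 → 1/40 → 1/30 → 1/25 → 1/20 → 1/15 — 1 2/3 stops longer (brighter).
Net change so far: 4 stops brighter. Offset with the aperture: f/2.2 → f/2.5 → f/2.8 → f/3.2 → f/3.5 → f/4 → f/4.5 → f/5 → f/5.6 → f/6.3 → f/7.1 → f/8 → f/9.

f/9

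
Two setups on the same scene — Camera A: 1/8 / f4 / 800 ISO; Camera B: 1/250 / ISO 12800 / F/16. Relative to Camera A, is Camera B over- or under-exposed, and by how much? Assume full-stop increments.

Aperture: f/4 → f/5.6 → f/8 → f/11 → f/16 — 4 stops stopped down (darker).
Shutter speed: 1/8 → 1/15 → 1/30 → 1/60 → 1/125 → 1/250 — 5 stops faster (darker).
ISO: 800 → 1600 → 3200 → 6400 → 12800 — 4 stops higher (brighter).
Net: −4 −5 +4 = −5 stops.

5 stops darker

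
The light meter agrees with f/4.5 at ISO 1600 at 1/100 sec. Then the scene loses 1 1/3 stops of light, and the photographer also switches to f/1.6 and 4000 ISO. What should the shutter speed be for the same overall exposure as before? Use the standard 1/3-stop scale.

Scene light: 1 1/3 stops darker.
Aperture: f/4.5 → f/4 → f/3.5 → f/3.2 → f/2.8 → f/2.5 → f/2.2 → f/2 → f/1.8 → f/1.6 — 3 stops opened up (brighter).
ISO: 1600 → 2000 → 2500 → 3200 → 4000 — 1 1/3 stops higher (brighter).
Net so far: 3 stops brighter. Shutter speed: 1/100 → 1/125 → 1/160 → 1/200 → 1/250 → 1/320 → 1/400 → 1/500 → 1/640 → 1/800.

1/800s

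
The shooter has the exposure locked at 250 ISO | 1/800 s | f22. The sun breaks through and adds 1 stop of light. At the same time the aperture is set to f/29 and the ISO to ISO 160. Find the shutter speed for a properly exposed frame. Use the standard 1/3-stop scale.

1/640s

Scene light: 1 stop brighter.
Aperture: f/22 → f/25 → f/29 — 2/3 stop stopped down (darker).
ISO: 250 → 200 → 160 — 2/3 stop dropped (darker).
Net so far: 1/3 stop darker. Shutter speed: 1/800 → 1/640.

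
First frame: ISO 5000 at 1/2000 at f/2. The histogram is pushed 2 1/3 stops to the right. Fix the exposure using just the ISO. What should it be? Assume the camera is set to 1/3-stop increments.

ISO 1000

Overexposed by 2 1/3 stops → need 2 1/3 stops darker.
ISO: 5000 → 4000 → 3200 → 2500 → 2000 → 1600 → 1250 → 1000.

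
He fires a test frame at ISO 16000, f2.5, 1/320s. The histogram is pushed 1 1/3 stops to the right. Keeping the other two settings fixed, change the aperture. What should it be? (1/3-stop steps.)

f/4

Overexposed by 1 1/3 stops → need 1 1/3 stops darker.
Aperture: f/2.5 → f/2.8 → f/3.2 → f/3.5 → f/4.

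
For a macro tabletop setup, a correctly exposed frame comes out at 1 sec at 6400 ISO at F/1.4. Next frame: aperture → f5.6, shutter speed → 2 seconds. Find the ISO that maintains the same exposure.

ISO 51200

Aperture: f/1.4 → f/2 → f/2.8 → f/4 → f/5.6 — 4 stops narrower (darker).
Shutter speed: 1 → 2 — 1 stop longer (brighter).
Net change so far: 3 stops darker. Offset with the ISO: 6400 → 12800 → 25600 → 51200.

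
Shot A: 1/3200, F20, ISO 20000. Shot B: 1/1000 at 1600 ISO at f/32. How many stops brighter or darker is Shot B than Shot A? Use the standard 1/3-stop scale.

3 1/3 stops darker

Aperture: f/20 → f/22 → f/25 → f/29 → f/32 — 1 1/3 stops stopped down (darker).
Shutter speed: 1/3200 → 1/2500 → 1/2000 → 1/1600 → 1/1250 → 1/1000 — 1 2/3 stops longer (brighter).
ISO: 20000 → 16000 → 12800 → 10000 → 8000 → 6400 → 5000 → 4000 → 3200 → 2500 → 2000 → 1600 — 3 2/3 stops dropped (darker).
Net: −1 1/3 +1 2/3 −3 2/3 = −3 1/3 stops.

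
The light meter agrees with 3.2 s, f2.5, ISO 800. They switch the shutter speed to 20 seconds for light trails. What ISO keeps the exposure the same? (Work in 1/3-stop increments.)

ISO 125

Shutter speed: 3.2 → 4 → 5 → 6 → 8 → 10 → 13 → 15 → 20 — 2 2/3 stops longer (brighter).
Need 2 2/3 stops darker from the ISO: 800 → 640 → 500 → 400 → 320 → 250 → 200 → 160 → 125.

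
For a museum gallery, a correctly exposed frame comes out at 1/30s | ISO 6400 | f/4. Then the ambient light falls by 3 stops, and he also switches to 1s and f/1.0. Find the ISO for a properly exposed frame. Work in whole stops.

ISO 100

Scene light: 3 stops darker.
Shutter speed: 1/30 → 1/15 → 1/8 → 1/4 → 1/2 → 1 — 5 stops slower (brighter).
Aperture: f/4 → f/2.8 → f/2 → f/1.4 → f/1.0 — 4 stops wider (brighter).
Net so far: 6 stops brighter. ISO: 6400 → 3200 → 1600 → 800 → 400 → 200 → 100.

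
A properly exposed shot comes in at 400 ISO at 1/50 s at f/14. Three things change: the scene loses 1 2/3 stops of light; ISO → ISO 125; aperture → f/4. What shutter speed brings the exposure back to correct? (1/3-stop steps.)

1/60s

Scene light: 1 2/3 stops darker.
ISO: 400 → 320 → 250 → 200 → 160 → 125 — 1 2/3 stops lower (darker).
Aperture: f/14 → f/13 → f/11 → f/10 → f/9 → f/8 → f/7.1 → f/6.3 → f/5.6 → f/5 → f/4.5 → f/4 — 3 2/3 stops wider (brighter).
Net so far: 1/3 stop brighter. Shutter speed: 1/50 → 1/60.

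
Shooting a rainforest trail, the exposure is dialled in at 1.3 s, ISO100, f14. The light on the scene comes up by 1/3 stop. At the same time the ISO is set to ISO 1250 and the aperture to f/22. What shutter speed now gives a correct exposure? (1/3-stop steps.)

Scene light: 1/3 stop brighter.
ISO: 100 → 125 → 160 → 200 → 250 → 320 → 400 → 500 → 640 → 800 → 1000 → 1250 — 3 2/3 stops higher (brighter).
Aperture: f/14 → f/16 → f/18 → f/20 → f/22 — 1 1/3 stops smaller aperture (darker).
Net so far: 2 2/3 stops brighter. Shutter speed: 1.3 → 1 → 0.8 → 0.6 → 0.5 → 0.4 → 0.3 → 1/4 → 1/5.

1/5s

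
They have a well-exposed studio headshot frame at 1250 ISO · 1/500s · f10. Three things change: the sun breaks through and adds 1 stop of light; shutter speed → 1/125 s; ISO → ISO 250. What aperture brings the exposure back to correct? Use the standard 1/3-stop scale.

f/13

Scene light: 1 stop brighter.
Shutter speed: 1/500 → 1/400 → 1/320 → 1/250 → 1/200 → 1/160 → 1/125 — 2 stops slower (brighter).
ISO: 1250 → 1000 → 800 → 640 → 500 → 400 → 320 → 250 — 2 1/3 stops lower (darker).
Net so far: 2/3 stop brighter. Aperture: f/10 → f/11 → f/13.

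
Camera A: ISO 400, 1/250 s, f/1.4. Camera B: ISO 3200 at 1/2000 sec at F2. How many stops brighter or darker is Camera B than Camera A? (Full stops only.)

1 stop darker

Aperture: f/1.4 → f/2 — 1 stop smaller aperture (darker).
Shutter speed: 1/250 → 1/500 → 1/1000 → 1/2000 — 3 stops shorter (darker).
ISO: 400 → 800 → 1600 → 3200 — 3 stops raised (brighter).
Net: −1 −3 +3 = −1 stop.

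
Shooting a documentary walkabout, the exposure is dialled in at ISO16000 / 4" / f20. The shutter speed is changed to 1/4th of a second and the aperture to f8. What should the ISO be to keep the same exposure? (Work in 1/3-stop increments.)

Shutter speed: 4 → 3.2 → 2.5 → 2 → 1.6 → 1.3 → 1 → 0.8 → 0.6 → 0.5 → 0.4 → 0.3 → 1/4 — 4 stops faster (darker).
Aperture: f/20 → f/18 → f/16 → f/14 → f/13 → f/11 → f/10 → f/9 → f/8 — 2 2/3 stops larger aperture (brighter).
Net change so far: 1 1/3 stops darker. Offset with the ISO: 16000 → 20000 → 25600 → 32000 → 40000.

ISO 40000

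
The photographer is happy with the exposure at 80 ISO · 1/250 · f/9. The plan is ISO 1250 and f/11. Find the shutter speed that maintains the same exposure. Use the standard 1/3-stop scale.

1/2500s

ISO: 80 → 100 → 125 → 160 → 200 → 250 → 320 → 400 → 500 → 640 → 800 → 1000 → 1250 — 4 stops higher (brighter).
Aperture: f/9 → f/10 → f/11 — 2/3 stop narrower (darker).
Net change so far: 3 1/3 stops brighter. Offset with the shutter speed: 1/250 → 1/320 → 1/400 → 1/500 → 1/640 → 1/800 → 1/1000 → 1/1250 → 1/1600 → 1/2000 → 1/2500.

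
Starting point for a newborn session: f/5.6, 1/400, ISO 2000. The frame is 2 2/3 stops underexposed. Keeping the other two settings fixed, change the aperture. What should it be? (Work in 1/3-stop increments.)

f/2.2

Underexposed by 2 2/3 stops → need 2 2/3 stops brighter.
Aperture: f/5.6 → f/5 → f/4.5 → f/4 → f/3.5 → f/3.2 → f/2.8 → f/2.5 → f/2.2.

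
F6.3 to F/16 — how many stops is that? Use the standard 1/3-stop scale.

2 2/3 stops

f/6.3 → f/7.1 → f/8 → f/9 → f/10 → f/11 → f/13 → f/14 → f/16 — count the steps: 8 third-stops = 2 2/3 stops.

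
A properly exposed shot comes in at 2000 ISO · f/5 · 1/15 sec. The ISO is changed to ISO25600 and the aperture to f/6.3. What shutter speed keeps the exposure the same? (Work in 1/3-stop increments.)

ISO: 2000 → 2500 → 3200 → 4000 → 5000 → 6400 → 8000 → 10000 → 12800 → 16000 → 20000 → 25600 — 3 2/3 stops raised (brighter).
Aperture: f/5 → f/5.6 → f/6.3 — 2/3 stop smaller aperture (darker).
Net change so far: 3 stops brighter. Offset with the shutter speed: 1/15 → 1/20 → 1/25 → 1/30 → 1/40 → 1/50 → 1/60 → 1/80 → 1/100 → 1/125.

1/125s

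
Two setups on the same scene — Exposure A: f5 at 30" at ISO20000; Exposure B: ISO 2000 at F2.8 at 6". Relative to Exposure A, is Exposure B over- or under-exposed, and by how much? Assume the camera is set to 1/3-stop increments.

Aperture: f/5 → f/4.5 → f/4 → f/3.5 → f/3.2 → f/2.8 — 1 2/3 stops wider (brighter).
Shutter speed: 30 → 25 → 20 → 15 → 13 → 10 → 8 → 6 — 2 1/3 stops faster (darker).
ISO: 20000 → 16000 → 12800 → 10000 → 8000 → 6400 → 5000 → 4000 → 3200 → 2500 → 2000 — 3 1/3 stops dropped (darker).
Net: +1 2/3 −2 1/3 −3 1/3 = −4 stops.

4 stops darker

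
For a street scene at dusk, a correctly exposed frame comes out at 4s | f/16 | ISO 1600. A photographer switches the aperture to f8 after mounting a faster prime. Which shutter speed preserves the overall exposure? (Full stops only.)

Aperture: f/16 → f/11 → f/8 — 2 stops opened up (brighter).
Need 2 stops darker from the shutter speed: 4 → 2 → 1.

1 s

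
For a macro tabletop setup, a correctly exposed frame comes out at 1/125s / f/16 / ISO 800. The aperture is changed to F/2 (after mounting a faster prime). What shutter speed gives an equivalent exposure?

Aperture: f/16 → f/11 → f/8 → f/5.6 → f/4 → f/2.8 → f/2 — 6 stops wider (brighter).
Need 6 stops darker from the shutter speed: 1/125 → 1/250 → 1/500 → 1/1000 → 1/2000 → 1/4000 → 1/8000.

1/8000s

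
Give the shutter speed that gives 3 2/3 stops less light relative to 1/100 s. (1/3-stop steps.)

1/1250s

Shutter speed: 1/100 → 1/125 → 1/160 → 1/200 → 1/250 → 1/320 → 1/400 → 1/500 → 1/640 → 1/800 → 1/1000 → 1/1250 — 3 2/3 stops faster (darker).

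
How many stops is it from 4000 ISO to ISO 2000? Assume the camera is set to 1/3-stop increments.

1 stop

4000 → 3200 → 2500 → 2000 — count the steps: 3 third-stops = 1 stop.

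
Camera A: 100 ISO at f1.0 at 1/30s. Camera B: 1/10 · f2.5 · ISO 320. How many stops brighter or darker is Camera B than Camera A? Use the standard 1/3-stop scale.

Aperture: f/1.0 → f/1.1 → f/1.2 → f/1.4 → f/1.6 → f/1.8 → f/2 → f/2.2 → f/2.5 — 2 2/3 stops smaller aperture (darker).
Shutter speed: 1/30 → 1/25 → 1/20 → 1/15 → 1/13 → 1/10 — 1 2/3 stops longer (brighter).
ISO: 100 → 125 → 160 → 200 → 250 → 320 — 1 2/3 stops raised (brighter).
Net: −2 2/3 +1 2/3 +1 2/3 = +2/3 stops.

2/3 stop brighter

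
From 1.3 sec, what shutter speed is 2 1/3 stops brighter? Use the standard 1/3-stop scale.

Shutter speed: 1.3 → 1.6 → 2 → 2.5 → 3.2 → 4 → 5 → 6 — 2 1/3 stops slower (brighter).

6 s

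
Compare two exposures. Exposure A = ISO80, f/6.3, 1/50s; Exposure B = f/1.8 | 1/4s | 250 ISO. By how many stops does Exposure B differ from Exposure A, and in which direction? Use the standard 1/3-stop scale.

Aperture: f/6.3 → f/5.6 → f/5 → f/4.5 → f/4 → f/3.5 → f/3.2 → f/2.8 → f/2.5 → f/2.2 → f/2 → f/1.8 — 3 2/3 stops larger aperture (brighter).
Shutter speed: 1/50 → 1/40 → 1/30 → 1/25 → 1/20 → 1/15 → 1/13 → 1/10 → 1/8 → 1/6 → 1/5 → 1/4 — 3 2/3 stops longer (brighter).
ISO: 80 → 100 → 125 → 160 → 200 → 250 — 1 2/3 stops raised (brighter).
Net: +3 2/3 +3 2/3 +1 2/3 = +9 stops.

9 stops brighter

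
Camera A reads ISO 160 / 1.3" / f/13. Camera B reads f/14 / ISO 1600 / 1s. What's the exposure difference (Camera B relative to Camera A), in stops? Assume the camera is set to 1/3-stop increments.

Aperture: f/13 → f/14 — 1/3 stop narrower (darker).
Shutter speed: 1.3 → 1 — 1/3 stop faster (darker).
ISO: 160 → 200 → 250 → 320 → 400 → 500 → 640 → 800 → 1000 → 1250 → 1600 — 3 1/3 stops raised (brighter).
Net: −1/3 −1/3 +3 1/3 = +2 2/3 stops.

2 2/3 stops brighter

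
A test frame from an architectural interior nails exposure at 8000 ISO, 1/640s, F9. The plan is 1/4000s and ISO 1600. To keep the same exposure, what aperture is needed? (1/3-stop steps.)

Shutter speed: 1/640 → 1/800 → 1/1000 → 1/1250 → 1/1600 → 1/2000 → 1/2500 → 1/3200 → 1/4000 — 2 2/3 stops shorter (darker).
ISO: 8000 → 6400 → 5000 → 4000 → 3200 → 2500 → 2000 → 1600 — 2 1/3 stops dropped (darker).
Net change so far: 5 stops darker. Offset with the aperture: f/9 → f/8 → f/7.1 → f/6.3 → f/5.6 → f/5 → f/4.5 → f/4 → f/3.5 → f/3.2 → f/2.8 → f/2.5 → f/2.2 → f/2 → f/1.8 → f/1.6.

f/1.6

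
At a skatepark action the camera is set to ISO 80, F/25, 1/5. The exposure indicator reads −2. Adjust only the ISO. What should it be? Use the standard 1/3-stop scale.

Underexposed by 2 stops → need 2 stops brighter.
ISO: 80 → 100 → 125 → 160 → 200 → 250 → 320.

ISO 320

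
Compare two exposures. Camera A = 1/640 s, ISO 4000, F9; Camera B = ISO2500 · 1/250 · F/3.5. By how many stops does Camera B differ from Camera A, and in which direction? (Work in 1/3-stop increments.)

Aperture: f/9 → f/8 → f/7.1 → f/6.3 → f/5.6 → f/5 → f/4.5 → f/4 → f/3.5 — 2 2/3 stops wider (brighter).
Shutter speed: 1/640 → 1/500 → 1/400 → 1/320 → 1/250 — 1 1/3 stops longer (brighter).
ISO: 4000 → 3200 → 2500 — 2/3 stop lower (darker).
Net: +2 2/3 +1 1/3 −2/3 = +3 1/3 stops.

3 1/3 stops brighter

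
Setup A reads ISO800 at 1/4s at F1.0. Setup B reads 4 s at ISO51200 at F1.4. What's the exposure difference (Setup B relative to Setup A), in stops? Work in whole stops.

9 stops brighter

Aperture: f/1.0 → f/1.4 — 1 stop smaller aperture (darker).
Shutter speed: 1/4 → 1/2 → 1 → 2 → 4 — 4 stops longer (brighter).
ISO: 800 → 1600 → 3200 → 6400 → 12800 → 25600 → 51200 — 6 stops raised (brighter).
Net: −1 +4 +6 = +9 stops.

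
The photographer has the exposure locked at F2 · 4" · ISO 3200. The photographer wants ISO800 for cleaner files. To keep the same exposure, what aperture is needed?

ISO: 3200 → 1600 → 800 — 2 stops lower (darker).
Need 2 stops brighter from the aperture: f/2 → f/1.4 → f/1.0.

f/1.0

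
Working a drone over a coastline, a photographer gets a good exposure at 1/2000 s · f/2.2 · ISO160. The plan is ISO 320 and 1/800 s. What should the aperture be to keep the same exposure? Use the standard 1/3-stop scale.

ISO: 160 → 200 → 250 → 320 — 1 stop higher (brighter).
Shutter speed: 1/2000 → 1/1600 → 1/1250 → 1/1000 → 1/800 — 1 1/3 stops longer (brighter).
Net change so far: 2 1/3 stops brighter. Offset with the aperture: f/2.2 → f/2.5 → f/2.8 → f/3.2 → f/3.5 → f/4 → f/4.5 → f/5.

f/5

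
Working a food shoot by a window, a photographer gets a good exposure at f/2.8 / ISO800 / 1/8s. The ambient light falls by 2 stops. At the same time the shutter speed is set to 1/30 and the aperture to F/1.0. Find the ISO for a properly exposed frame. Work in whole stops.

ISO 1600

Scene light: 2 stops darker.
Shutter speed: 1/8 → 1/15 → 1/30 — 2 stops shorter (darker).
Aperture: f/2.8 → f/2 → f/1.4 → f/1.0 — 3 stops opened up (brighter).
Net so far: 1 stop darker. ISO: 800 → 1600.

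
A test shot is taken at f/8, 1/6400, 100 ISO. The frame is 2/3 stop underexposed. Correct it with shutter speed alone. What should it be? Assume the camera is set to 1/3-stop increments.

Underexposed by 2/3 stop → need 2/3 stop brighter.
Shutter speed: 1/6400 → 1/5000 → 1/4000.

1/4000s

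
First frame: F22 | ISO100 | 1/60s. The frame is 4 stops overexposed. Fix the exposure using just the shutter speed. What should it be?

Overexposed by 4 stops → need 4 stops darker.
Shutter speed: 1/60 → 1/125 → 1/250 → 1/500 → 1/1000.

1/1000s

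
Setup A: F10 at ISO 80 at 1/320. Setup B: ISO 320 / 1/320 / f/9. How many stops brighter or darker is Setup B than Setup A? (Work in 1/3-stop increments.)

Aperture: f/10 → f/9 — 1/3 stop wider (brighter).
Shutter speed: unchanged.
ISO: 80 → 100 → 125 → 160 → 200 → 250 → 320 — 2 stops raised (brighter).
Net: +1/3 +2 = +2 1/3 stops.

2 1/3 stops brighter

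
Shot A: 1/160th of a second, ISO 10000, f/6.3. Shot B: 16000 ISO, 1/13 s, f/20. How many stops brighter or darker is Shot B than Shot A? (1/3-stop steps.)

1 stop brighter

Aperture: f/6.3 → f/7.1 → f/8 → f/9 → f/10 → f/11 → f/13 → f/14 → f/16 → f/18 → f/20 — 3 1/3 stops smaller aperture (darker).
Shutter speed: 1/160 → 1/125 → 1/100 → 1/80 → 1/60 → 1/50 → 1/40 → 1/30 → 1/25 → 1/20 → 1/15 → 1/13 — 3 2/3 stops slower (brighter).
ISO: 10000 → 12800 → 16000 — 2/3 stop raised (brighter).
Net: −3 1/3 +3 2/3 +2/3 = +1 stop.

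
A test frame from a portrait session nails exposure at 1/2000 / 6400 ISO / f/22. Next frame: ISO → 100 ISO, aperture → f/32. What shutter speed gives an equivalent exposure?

1/15s

ISO: 6400 → 3200 → 1600 → 800 → 400 → 200 → 100 — 6 stops dropped (darker).
Aperture: f/22 → f/32 — 1 stop smaller aperture (darker).
Net change so far: 7 stops darker. Offset with the shutter speed: 1/2000 → 1/1000 → 1/500 → 1/250 → 1/125 → 1/60 → 1/30 → 1/15.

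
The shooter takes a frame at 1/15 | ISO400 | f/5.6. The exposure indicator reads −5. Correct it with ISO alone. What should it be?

Underexposed by 5 stops → need 5 stops brighter.
ISO: 400 → 800 → 1600 → 3200 → 6400 → 12800.

ISO 12800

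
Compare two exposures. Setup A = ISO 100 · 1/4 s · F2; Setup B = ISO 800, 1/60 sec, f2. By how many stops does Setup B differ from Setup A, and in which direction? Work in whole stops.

1 stop darker

Aperture: unchanged.
Shutter speed: 1/4 → 1/8 → 1/15 → 1/30 → 1/60 — 4 stops faster (darker).
ISO: 100 → 200 → 400 → 800 — 3 stops raised (brighter).
Net: −4 +3 = −1 stop.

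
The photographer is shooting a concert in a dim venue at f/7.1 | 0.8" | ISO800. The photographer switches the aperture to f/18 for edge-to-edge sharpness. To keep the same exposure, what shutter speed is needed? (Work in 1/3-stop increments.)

Aperture: f/7.1 → f/8 → f/9 → f/10 → f/11 → f/13 → f/14 → f/16 → f/18 — 2 2/3 stops stopped down (darker).
Need 2 2/3 stops brighter from the shutter speed: 0.8 → 1 → 1.3 → 1.6 → 2 → 2.5 → 3.2 → 4 → 5.

5 s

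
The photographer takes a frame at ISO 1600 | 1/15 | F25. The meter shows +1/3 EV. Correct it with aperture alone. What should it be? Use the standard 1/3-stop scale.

f/29

Overexposed by 1/3 stop → need 1/3 stop darker.
Aperture: f/25 → f/29.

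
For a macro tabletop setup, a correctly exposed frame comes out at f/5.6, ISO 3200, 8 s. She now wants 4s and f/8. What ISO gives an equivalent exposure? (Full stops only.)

ISO 12800

Shutter speed: 8 → 4 — 1 stop faster (darker).
Aperture: f/5.6 → f/8 — 1 stop narrower (darker).
Net change so far: 2 stops darker. Offset with the ISO: 3200 → 6400 → 12800.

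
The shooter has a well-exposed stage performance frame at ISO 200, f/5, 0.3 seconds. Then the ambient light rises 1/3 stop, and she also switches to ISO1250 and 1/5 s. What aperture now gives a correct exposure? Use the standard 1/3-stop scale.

Scene light: 1/3 stop brighter.
ISO: 200 → 250 → 320 → 400 → 500 → 640 → 800 → 1000 → 1250 — 2 2/3 stops higher (brighter).
Shutter speed: 0.3 → 1/4 → 1/5 — 2/3 stop shorter (darker).
Net so far: 2 1/3 stops brighter. Aperture: f/5 → f/5.6 → f/6.3 → f/7.1 → f/8 → f/9 → f/10 → f/11.

f/11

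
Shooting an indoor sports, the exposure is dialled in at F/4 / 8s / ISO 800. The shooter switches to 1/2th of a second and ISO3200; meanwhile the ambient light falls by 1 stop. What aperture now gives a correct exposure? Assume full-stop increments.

Scene light: 1 stop darker.
Shutter speed: 8 → 4 → 2 → 1 → 1/2 — 4 stops shorter (darker).
ISO: 800 → 1600 → 3200 — 2 stops higher (brighter).
Net so far: 3 stops darker. Aperture: f/4 → f/2.8 → f/2 → f/1.4.

f/1.4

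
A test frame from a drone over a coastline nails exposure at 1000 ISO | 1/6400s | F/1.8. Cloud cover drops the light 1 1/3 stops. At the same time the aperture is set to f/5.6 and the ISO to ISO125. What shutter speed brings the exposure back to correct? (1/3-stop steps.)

1/30s

Scene light: 1 1/3 stops darker.
Aperture: f/1.8 → f/2 → f/2.2 → f/2.5 → f/2.8 → f/3.2 → f/3.5 → f/4 → f/4.5 → f/5 → f/5.6 — 3 1/3 stops narrower (darker).
ISO: 1000 → 800 → 640 → 500 → 400 → 320 → 250 → 200 → 160 → 125 — 3 stops lower (darker).
Net so far: 7 2/3 stops darker. Shutter speed: 1/6400 → 1/5000 → 1/4000 → 1/3200 → 1/2500 → 1/2000 → 1/1600 → 1/1250 → 1/1000 → 1/800 → 1/640 → 1/500 → 1/400 → 1/320 → 1/250 → 1/200 → 1/160 → 1/125 → 1/100 → 1/80 → 1/60 → 1/50 → 1/40 → 1/30.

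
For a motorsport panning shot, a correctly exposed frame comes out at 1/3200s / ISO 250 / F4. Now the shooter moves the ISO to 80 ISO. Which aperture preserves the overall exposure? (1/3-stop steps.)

f/2.2

ISO: 250 → 200 → 160 → 125 → 100 → 80 — 1 2/3 stops lower (darker).
Need 1 2/3 stops brighter from the aperture: f/4 → f/3.5 → f/3.2 → f/2.8 → f/2.5 → f/2.2.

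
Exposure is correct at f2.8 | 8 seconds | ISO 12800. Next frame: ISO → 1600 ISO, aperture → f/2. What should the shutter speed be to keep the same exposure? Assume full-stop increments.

ISO: 12800 → 6400 → 3200 → 1600 — 3 stops dropped (darker).
Aperture: f/2.8 → f/2 — 1 stop wider (brighter).
Net change so far: 2 stops darker. Offset with the shutter speed: 8 → 15 → 30.

30 s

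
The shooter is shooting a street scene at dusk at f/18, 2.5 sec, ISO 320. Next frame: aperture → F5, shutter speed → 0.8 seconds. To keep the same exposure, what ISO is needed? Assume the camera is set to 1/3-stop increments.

ISO 80

Aperture: f/18 → f/16 → f/14 → f/13 → f/11 → f/10 → f/9 → f/8 → f/7.1 → f/6.3 → f/5.6 → f/5 — 3 2/3 stops larger aperture (brighter).
Shutter speed: 2.5 → 2 → 1.6 → 1.3 → 1 → 0.8 — 1 2/3 stops faster (darker).
Net change so far: 2 stops brighter. Offset with the ISO: 320 → 250 → 200 → 160 → 125 → 100 → 80.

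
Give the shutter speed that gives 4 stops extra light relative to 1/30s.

Shutter speed: 1/30 → 1/15 → 1/8 → 1/4 → 1/2 — 4 stops slower (brighter).

1/2s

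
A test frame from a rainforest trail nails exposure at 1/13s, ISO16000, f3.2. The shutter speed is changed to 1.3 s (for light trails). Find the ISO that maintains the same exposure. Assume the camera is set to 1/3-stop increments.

Shutter speed: 1/13 → 1/10 → 1/8 → 1/6 → 1/5 → 1/4 → 0.3 → 0.4 → 0.5 → 0.6 → 0.8 → 1 → 1.3 — 4 stops slower (brighter).
Need 4 stops darker from the ISO: 16000 → 12800 → 10000 → 8000 → 6400 → 5000 → 4000 → 3200 → 2500 → 2000 → 1600 → 1250 → 1000.

ISO 1000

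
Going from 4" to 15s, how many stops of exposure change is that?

2 stops

4 → 8 → 15 — count the steps: 2 stops.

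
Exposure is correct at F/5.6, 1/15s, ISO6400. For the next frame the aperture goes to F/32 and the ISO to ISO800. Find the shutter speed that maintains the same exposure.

15 s

Aperture: f/5.6 → f/8 → f/11 → f/16 → f/22 → f/32 — 5 stops smaller aperture (darker).
ISO: 6400 → 3200 → 1600 → 800 — 3 stops lower (darker).
Net change so far: 8 stops darker. Offset with the shutter speed: 1/15 → 1/8 → 1/4 → 1/2 → 1 → 2 → 4 → 8 → 15.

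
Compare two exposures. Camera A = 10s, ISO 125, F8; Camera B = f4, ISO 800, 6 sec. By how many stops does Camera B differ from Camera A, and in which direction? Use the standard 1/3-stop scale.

4 stops brighter

Aperture: f/8 → f/7.1 → f/6.3 → f/5.6 → f/5 → f/4.5 → f/4 — 2 stops wider (brighter).
Shutter speed: 10 → 8 → 6 — 2/3 stop shorter (darker).
ISO: 125 → 160 → 200 → 250 → 320 → 400 → 500 → 640 → 800 — 2 2/3 stops raised (brighter).
Net: +2 −2/3 +2 2/3 = +4 stops.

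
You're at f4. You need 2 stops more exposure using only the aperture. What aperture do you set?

f/2

Aperture: f/4 → f/2.8 → f/2 — 2 stops wider (brighter).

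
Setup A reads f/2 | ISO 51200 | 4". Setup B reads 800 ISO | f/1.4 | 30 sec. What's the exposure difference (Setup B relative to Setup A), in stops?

2 stops darker

Aperture: f/2 → f/1.4 — 1 stop larger aperture (brighter).
Shutter speed: 4 → 8 → 15 → 30 — 3 stops longer (brighter).
ISO: 51200 → 25600 → 12800 → 6400 → 3200 → 1600 → 800 — 6 stops dropped (darker).
Net: +1 +3 −6 = −2 stops.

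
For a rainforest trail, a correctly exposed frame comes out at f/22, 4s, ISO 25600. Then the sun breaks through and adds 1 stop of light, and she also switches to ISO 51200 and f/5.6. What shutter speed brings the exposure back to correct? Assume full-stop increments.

1/15s

Scene light: 1 stop brighter.
ISO: 25600 → 51200 — 1 stop raised (brighter).
Aperture: f/22 → f/16 → f/11 → f/8 → f/5.6 — 4 stops wider (brighter).
Net so far: 6 stops brighter. Shutter speed: 4 → 2 → 1 → 1/2 → 1/4 → 1/8 → 1/15.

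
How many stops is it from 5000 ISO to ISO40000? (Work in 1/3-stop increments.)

5000 → 6400 → 8000 → 10000 → 12800 → 16000 → 20000 → 25600 → 32000 → 40000 — count the steps: 9 third-stops = 3 stops.

3 stops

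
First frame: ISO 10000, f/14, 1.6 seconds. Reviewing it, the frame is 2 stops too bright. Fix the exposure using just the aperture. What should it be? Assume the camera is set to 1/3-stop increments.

Overexposed by 2 stops → need 2 stops darker.
Aperture: f/14 → f/16 → f/18 → f/20 → f/22 → f/25 → f/29.

f/29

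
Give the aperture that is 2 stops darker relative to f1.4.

f/2.8

Aperture: f/1.4 → f/2 → f/2.8 — 2 stops stopped down (darker).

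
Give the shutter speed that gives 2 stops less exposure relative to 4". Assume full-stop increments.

Shutter speed: 4 → 2 → 1 — 2 stops faster (darker).

1 s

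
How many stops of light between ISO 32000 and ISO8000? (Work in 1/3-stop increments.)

2 stops

32000 → 25600 → 20000 → 16000 → 12800 → 10000 → 8000 — count the steps: 6 third-stops = 2 stops.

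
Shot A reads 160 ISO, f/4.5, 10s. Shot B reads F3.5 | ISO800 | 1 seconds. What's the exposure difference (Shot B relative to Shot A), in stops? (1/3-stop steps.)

Aperture: f/4.5 → f/4 → f/3.5 — 2/3 stop opened up (brighter).
Shutter speed: 10 → 8 → 6 → 5 → 4 → 3.2 → 2.5 → 2 → 1.6 → 1.3 → 1 — 3 1/3 stops shorter (darker).
ISO: 160 → 200 → 250 → 320 → 400 → 500 → 640 → 800 — 2 1/3 stops raised (brighter).
Net: +2/3 −3 1/3 +2 1/3 = −1/3 stops.

1/3 stop darker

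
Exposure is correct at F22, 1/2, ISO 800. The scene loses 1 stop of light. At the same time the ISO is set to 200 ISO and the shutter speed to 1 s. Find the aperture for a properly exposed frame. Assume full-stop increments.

Scene light: 1 stop darker.
ISO: 800 → 400 → 200 — 2 stops lower (darker).
Shutter speed: 1/2 → 1 — 1 stop slower (brighter).
Net so far: 2 stops darker. Aperture: f/22 → f/16 → f/11.

f/11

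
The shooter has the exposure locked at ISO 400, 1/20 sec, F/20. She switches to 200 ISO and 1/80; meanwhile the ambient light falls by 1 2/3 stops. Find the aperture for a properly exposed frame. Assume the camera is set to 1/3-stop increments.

Scene light: 1 2/3 stops darker.
ISO: 400 → 320 → 250 → 200 — 1 stop lower (darker).
Shutter speed: 1/20 → 1/25 → 1/30 → 1/40 → 1/50 → 1/60 → 1/80 — 2 stops shorter (darker).
Net so far: 4 2/3 stops darker. Aperture: f/20 → f/18 → f/16 → f/14 → f/13 → f/11 → f/10 → f/9 → f/8 → f/7.1 → f/6.3 → f/5.6 → f/5 → f/4.5 → f/4.

f/4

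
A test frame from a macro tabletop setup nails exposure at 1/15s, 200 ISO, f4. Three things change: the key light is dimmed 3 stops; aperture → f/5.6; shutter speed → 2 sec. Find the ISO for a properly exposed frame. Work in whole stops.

ISO 100

Scene light: 3 stops darker.
Aperture: f/4 → f/5.6 — 1 stop narrower (darker).
Shutter speed: 1/15 → 1/8 → 1/4 → 1/2 → 1 → 2 — 5 stops longer (brighter).
Net so far: 1 stop brighter. ISO: 200 → 100.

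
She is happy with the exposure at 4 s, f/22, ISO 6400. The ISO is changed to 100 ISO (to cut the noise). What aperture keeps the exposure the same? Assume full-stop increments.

ISO: 6400 → 3200 → 1600 → 800 → 400 → 200 → 100 — 6 stops dropped (darker).
Need 6 stops brighter from the aperture: f/22 → f/16 → f/11 → f/8 → f/5.6 → f/4 → f/2.8.

f/2.8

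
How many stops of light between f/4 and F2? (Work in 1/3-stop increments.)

f/4 → f/3.5 → f/3.2 → f/2.8 → f/2.5 → f/2.2 → f/2 — count the steps: 6 third-stops = 2 stops.

2 stops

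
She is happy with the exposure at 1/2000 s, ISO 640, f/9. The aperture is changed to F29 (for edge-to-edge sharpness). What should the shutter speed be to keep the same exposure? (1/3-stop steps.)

1/200s

Aperture: f/9 → f/10 → f/11 → f/13 → f/14 → f/16 → f/18 → f/20 → f/22 → f/25 → f/29 — 3 1/3 stops smaller aperture (darker).
Need 3 1/3 stops brighter from the shutter speed: 1/2000 → 1/1600 → 1/1250 → 1/1000 → 1/800 → 1/640 → 1/500 → 1/400 → 1/320 → 1/250 → 1/200.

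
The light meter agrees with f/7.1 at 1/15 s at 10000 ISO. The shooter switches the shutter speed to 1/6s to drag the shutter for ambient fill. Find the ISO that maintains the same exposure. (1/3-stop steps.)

ISO 4000

Shutter speed: 1/15 → 1/13 → 1/10 → 1/8 → 1/6 — 1 1/3 stops slower (brighter).
Need 1 1/3 stops darker from the ISO: 10000 → 8000 → 6400 → 5000 → 4000.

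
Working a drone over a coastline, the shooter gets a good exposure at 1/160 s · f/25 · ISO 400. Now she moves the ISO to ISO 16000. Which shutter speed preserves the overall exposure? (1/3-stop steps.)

1/6400s

ISO: 400 → 500 → 640 → 800 → 1000 → 1250 → 1600 → 2000 → 2500 → 3200 → 4000 → 5000 → 6400 → 8000 → 10000 → 12800 → 16000 — 5 1/3 stops raised (brighter).
Need 5 1/3 stops darker from the shutter speed: 1/160 → 1/200 → 1/250 → 1/320 → 1/400 → 1/500 → 1/640 → 1/800 → 1/1000 → 1/1250 → 1/1600 → 1/2000 → 1/2500 → 1/3200 → 1/4000 → 1/5000 → 1/6400.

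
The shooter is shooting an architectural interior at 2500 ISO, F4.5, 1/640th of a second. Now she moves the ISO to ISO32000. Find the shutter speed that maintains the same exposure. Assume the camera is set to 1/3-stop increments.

1/8000s

ISO: 2500 → 3200 → 4000 → 5000 → 6400 → 8000 → 10000 → 12800 → 16000 → 20000 → 25600 → 32000 — 3 2/3 stops higher (brighter).
Need 3 2/3 stops darker from the shutter speed: 1/640 → 1/800 → 1/1000 → 1/1250 → 1/1600 → 1/2000 → 1/2500 → 1/3200 → 1/4000 → 1/5000 → 1/6400 → 1/8000.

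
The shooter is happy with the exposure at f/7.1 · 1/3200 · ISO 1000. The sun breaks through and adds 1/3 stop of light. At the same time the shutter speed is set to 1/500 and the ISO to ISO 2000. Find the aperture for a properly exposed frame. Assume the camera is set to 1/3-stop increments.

Scene light: 1/3 stop brighter.
Shutter speed: 1/3200 → 1/2500 → 1/2000 → 1/1600 → 1/1250 → 1/1000 → 1/800 → 1/640 → 1/500 — 2 2/3 stops longer (brighter).
ISO: 1000 → 1250 → 1600 → 2000 — 1 stop higher (brighter).
Net so far: 4 stops brighter. Aperture: f/7.1 → f/8 → f/9 → f/10 → f/11 → f/13 → f/14 → f/16 → f/18 → f/20 → f/22 → f/25 → f/29.

f/29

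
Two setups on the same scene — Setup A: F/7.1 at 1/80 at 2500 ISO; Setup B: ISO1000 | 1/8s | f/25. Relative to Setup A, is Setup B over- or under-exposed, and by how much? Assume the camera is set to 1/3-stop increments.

Aperture: f/7.1 → f/8 → f/9 → f/10 → f/11 → f/13 → f/14 → f/16 → f/18 → f/20 → f/22 → f/25 — 3 2/3 stops smaller aperture (darker).
Shutter speed: 1/80 → 1/60 → 1/50 → 1/40 → 1/30 → 1/25 → 1/20 → 1/15 → 1/13 → 1/10 → 1/8 — 3 1/3 stops longer (brighter).
ISO: 2500 → 2000 → 1600 → 1250 → 1000 — 1 1/3 stops lower (darker).
Net: −3 2/3 +3 1/3 −1 1/3 = −1 2/3 stops.

1 2/3 stops darker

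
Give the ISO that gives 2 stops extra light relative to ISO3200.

ISO: 3200 → 6400 → 12800 — 2 stops higher (brighter).

ISO 12800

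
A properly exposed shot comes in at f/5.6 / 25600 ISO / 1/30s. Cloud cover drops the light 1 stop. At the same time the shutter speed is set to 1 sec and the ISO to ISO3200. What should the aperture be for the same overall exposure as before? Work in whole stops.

f/8

Scene light: 1 stop darker.
Shutter speed: 1/30 → 1/15 → 1/8 → 1/4 → 1/2 → 1 — 5 stops slower (brighter).
ISO: 25600 → 12800 → 6400 → 3200 — 3 stops dropped (darker).
Net so far: 1 stop brighter. Aperture: f/5.6 → f/8.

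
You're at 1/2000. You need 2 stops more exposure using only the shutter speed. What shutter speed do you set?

1/500s

Shutter speed: 1/2000 → 1/1000 → 1/500 — 2 stops longer (brighter).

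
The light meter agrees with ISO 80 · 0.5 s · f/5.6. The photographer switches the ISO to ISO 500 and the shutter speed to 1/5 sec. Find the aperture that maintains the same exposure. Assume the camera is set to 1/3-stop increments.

ISO: 80 → 100 → 125 → 160 → 200 → 250 → 320 → 400 → 500 — 2 2/3 stops raised (brighter).
Shutter speed: 0.5 → 0.4 → 0.3 → 1/4 → 1/5 — 1 1/3 stops faster (darker).
Net change so far: 1 1/3 stops brighter. Offset with the aperture: f/5.6 → f/6.3 → f/7.1 → f/8 → f/9.

f/9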